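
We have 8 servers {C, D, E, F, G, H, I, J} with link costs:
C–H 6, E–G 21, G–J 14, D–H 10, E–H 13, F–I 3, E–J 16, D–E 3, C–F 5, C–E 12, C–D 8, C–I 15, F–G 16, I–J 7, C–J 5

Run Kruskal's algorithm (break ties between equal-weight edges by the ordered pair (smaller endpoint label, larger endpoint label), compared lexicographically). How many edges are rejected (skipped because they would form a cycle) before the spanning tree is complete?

Sort edges by weight, then run Kruskal:
D–E (3): add — endpoints in different components.
F–I (3): add — endpoints in different components.
C–F (5): add — endpoints in different components.
C–J (5): add — endpoints in different components.
C–H (6): add — endpoints in different components.
I–J (7): skip — I and J already connected.
C–D (8): add — endpoints in different components.
D–H (10): skip — D and H already connected.
C–E (12): skip — C and E already connected.
E–H (13): skip — E and H already connected.
G–J (14): add — endpoints in different components.
Edges rejected before the tree was complete: 4.

4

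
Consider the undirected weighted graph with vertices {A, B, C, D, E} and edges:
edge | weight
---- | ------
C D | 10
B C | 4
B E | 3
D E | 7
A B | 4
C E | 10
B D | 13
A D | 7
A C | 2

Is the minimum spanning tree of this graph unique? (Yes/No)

No

Kruskal: consider edges lightest-first.
A C (2): add — endpoints in different components.
B E (3): add — endpoints in different components.
A B (4): add — endpoints in different components.
B C (4): skip — B and C already connected.
A D (7): add — endpoints in different components.
Non-tree edge D E has weight 7, equal to the heaviest edge on its tree cycle — swapping gives another MST of the same weight. Not unique.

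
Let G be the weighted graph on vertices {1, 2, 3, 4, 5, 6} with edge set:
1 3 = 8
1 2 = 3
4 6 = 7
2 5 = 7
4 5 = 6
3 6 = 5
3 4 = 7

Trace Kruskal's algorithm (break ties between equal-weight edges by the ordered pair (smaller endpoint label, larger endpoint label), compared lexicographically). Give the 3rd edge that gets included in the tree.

Sort edges by weight, then run Kruskal:
1 2 (3): add — endpoints in different components.
3 6 (5): add — endpoints in different components.
4 5 (6): add — endpoints in different components.
2 5 (7): add — endpoints in different components.
3 4 (7): add — endpoints in different components.
The 3rd edge added is 4 5.

4-5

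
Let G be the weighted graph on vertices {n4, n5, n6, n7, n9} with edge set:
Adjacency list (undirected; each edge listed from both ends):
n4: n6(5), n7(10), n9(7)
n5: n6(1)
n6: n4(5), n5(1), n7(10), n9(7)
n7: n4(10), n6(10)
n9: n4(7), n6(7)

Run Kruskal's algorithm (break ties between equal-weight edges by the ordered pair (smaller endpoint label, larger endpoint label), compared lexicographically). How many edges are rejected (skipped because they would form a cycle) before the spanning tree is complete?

Sort edges by weight, then run Kruskal:
n5 n6 (1): add. Components now {n5,n6} {n9} {n4} {n7}
n4 n6 (5): add. Components now {n4,n5,n6} {n9} {n7}
n4 n9 (7): add. Components now {n4,n5,n6,n9} {n7}
n6 n9 (7): skip — n6 and n9 already connected.
n4 n7 (10): add. Components now {n4,n5,n6,n7,n9}
Edges rejected before the tree was complete: 1.

1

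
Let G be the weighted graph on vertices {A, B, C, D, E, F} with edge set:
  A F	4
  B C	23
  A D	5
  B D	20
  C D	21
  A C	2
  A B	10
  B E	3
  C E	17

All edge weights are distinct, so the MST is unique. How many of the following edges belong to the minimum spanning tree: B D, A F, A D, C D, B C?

Kruskal: consider edges lightest-first.
A C (2): add — endpoints in different components.
B E (3): add — endpoints in different components.
A F (4): add — endpoints in different components.
A D (5): add — endpoints in different components.
A B (10): add — endpoints in different components.
MST edge set: {A C, B E, A F, A D, A B}.
Of the listed edges, {A F, A D} are in the MST → 2.

2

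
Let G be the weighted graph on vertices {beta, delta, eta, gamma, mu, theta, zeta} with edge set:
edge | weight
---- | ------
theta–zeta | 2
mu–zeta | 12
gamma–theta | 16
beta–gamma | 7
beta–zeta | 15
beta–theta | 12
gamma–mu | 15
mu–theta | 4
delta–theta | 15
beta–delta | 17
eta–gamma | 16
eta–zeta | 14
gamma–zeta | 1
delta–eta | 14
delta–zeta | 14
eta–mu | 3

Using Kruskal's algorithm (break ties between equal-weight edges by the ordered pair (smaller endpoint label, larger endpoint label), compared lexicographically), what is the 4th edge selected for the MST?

Sort edges by weight, then run Kruskal:
gamma–zeta (1): add. Components now {delta} {theta} {mu} {gamma,zeta} {beta} {eta}
theta–zeta (2): add. Components now {delta} {gamma,theta,zeta} {mu} {beta} {eta}
eta–mu (3): add. Components now {delta} {gamma,theta,zeta} {eta,mu} {beta}
mu–theta (4): add. Components now {delta} {eta,gamma,mu,theta,zeta} {beta}
beta–gamma (7): add. Components now {delta} {beta,eta,gamma,mu,theta,zeta}
beta–theta (12): skip — theta and beta already connected.
mu–zeta (12): skip — mu and zeta already connected.
delta–eta (14): add. Components now {beta,delta,eta,gamma,mu,theta,zeta}
The 4th edge added is mu–theta.

mu-theta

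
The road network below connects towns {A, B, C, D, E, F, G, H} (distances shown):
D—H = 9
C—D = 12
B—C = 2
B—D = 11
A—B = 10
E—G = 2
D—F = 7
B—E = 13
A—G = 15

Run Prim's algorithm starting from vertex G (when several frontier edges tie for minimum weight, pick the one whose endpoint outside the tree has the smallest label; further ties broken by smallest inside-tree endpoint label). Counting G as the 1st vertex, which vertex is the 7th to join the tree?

Prim's algorithm from G:
Step 1: frontier [E—G 2, A—G 15] → take E—G (2); add E.
Step 2: frontier [B—E 13, A—G 15] → take B—E (13); add B.
Step 3: frontier [B—C 2, A—B 10, B—D 11, A—G 15] → take B—C (2); add C.
Step 4: frontier [A—B 10, B—D 11, C—D 12, A—G 15] → take A—B (10); add A.
Step 5: frontier [B—D 11, C—D 12] → take B—D (11); add D.
Step 6: frontier [D—F 7, D—H 9] → take D—F (7); add F.
Step 7: frontier [D—H 9] → take D—H (9); add H.
Vertex order: G, E, B, C, A, D, F, H. The 7th vertex is F.

F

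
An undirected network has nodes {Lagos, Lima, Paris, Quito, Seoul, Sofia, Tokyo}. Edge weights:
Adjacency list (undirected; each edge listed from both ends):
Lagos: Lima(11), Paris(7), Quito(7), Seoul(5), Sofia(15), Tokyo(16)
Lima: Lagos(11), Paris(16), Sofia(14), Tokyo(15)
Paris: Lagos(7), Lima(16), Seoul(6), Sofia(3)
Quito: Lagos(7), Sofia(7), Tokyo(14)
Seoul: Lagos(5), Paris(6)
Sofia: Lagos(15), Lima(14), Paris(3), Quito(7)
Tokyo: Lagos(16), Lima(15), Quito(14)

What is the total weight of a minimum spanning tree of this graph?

46

Sort edges by weight, then run Kruskal:
Paris Sofia (3): add. Components now {Lima} {Tokyo} {Seoul} {Paris,Sofia} {Quito} {Lagos}
Lagos Seoul (5): add. Components now {Lima} {Tokyo} {Lagos,Seoul} {Paris,Sofia} {Quito}
Paris Seoul (6): add. Components now {Lima} {Tokyo} {Lagos,Paris,Seoul,Sofia} {Quito}
Lagos Paris (7): skip — Lagos and Paris already connected.
Lagos Quito (7): add. Components now {Lima} {Tokyo} {Lagos,Paris,Quito,Seoul,Sofia}
Quito Sofia (7): skip — Sofia and Quito already connected.
Lagos Lima (11): add. Components now {Lagos,Lima,Paris,Quito,Seoul,Sofia} {Tokyo}
Lima Sofia (14): skip — Lima and Sofia already connected.
Quito Tokyo (14): add. Components now {Lagos,Lima,Paris,Quito,Seoul,Sofia,Tokyo}
MST edges: Paris Sofia, Lagos Seoul, Paris Seoul, Lagos Quito, Lagos Lima, Quito Tokyo; total weight 3+5+6+7+11+14 = 46.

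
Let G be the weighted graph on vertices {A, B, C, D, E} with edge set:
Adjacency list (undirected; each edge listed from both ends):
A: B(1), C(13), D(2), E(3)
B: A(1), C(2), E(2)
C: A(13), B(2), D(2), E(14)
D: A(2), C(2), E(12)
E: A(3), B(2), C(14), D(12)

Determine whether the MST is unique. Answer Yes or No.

Kruskal's algorithm — process edges by increasing weight (ties by edge label):
A–B (1): add — endpoints in different components.
A–D (2): add — endpoints in different components.
B–C (2): add — endpoints in different components.
B–E (2): add — endpoints in different components.
Non-tree edge C–D has weight 2, equal to the heaviest edge on its tree cycle — swapping gives another MST of the same weight. Not unique.

No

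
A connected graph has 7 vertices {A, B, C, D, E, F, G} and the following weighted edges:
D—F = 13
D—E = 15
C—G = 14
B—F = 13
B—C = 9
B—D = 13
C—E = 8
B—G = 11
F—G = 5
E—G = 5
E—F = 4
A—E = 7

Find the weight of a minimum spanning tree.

46

Prim, starting at D.
Step 1: cheapest edge leaving the tree is B—D (13); add B.
Step 2: cheapest edge leaving the tree is B—C (9); add C.
Step 3: cheapest edge leaving the tree is C—E (8); add E.
Step 4: cheapest edge leaving the tree is E—F (4); add F.
Step 5: cheapest edge leaving the tree is E—G (5); add G.
Step 6: cheapest edge leaving the tree is A—E (7); add A.
MST edges: B—D, B—C, C—E, E—F, E—G, A—E; total weight 13+9+8+4+5+7 = 46.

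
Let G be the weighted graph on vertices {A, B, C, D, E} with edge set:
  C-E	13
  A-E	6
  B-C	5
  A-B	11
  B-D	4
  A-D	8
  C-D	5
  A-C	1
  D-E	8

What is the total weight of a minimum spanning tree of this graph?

Prim, starting at A.
Step 1: cheapest edge leaving the tree is A-C (1); add C.
Step 2: cheapest edge leaving the tree is B-C (5); add B.
Step 3: cheapest edge leaving the tree is B-D (4); add D.
Step 4: cheapest edge leaving the tree is A-E (6); add E.
MST edges: A-C, B-C, B-D, A-E; total weight 1+5+4+6 = 16.

16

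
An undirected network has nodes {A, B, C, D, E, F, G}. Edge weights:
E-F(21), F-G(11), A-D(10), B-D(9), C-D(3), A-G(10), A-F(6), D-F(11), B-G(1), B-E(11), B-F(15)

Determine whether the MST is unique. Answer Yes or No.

Kruskal's algorithm — process edges by increasing weight (ties by edge label):
B-G (1): add — endpoints in different components.
C-D (3): add — endpoints in different components.
A-F (6): add — endpoints in different components.
B-D (9): add — endpoints in different components.
A-D (10): add — endpoints in different components.
A-G (10): skip — A and G already connected.
B-E (11): add — endpoints in different components.
Non-tree edge A-G has weight 10, equal to the heaviest edge on its tree cycle — swapping gives another MST of the same weight. Not unique.

No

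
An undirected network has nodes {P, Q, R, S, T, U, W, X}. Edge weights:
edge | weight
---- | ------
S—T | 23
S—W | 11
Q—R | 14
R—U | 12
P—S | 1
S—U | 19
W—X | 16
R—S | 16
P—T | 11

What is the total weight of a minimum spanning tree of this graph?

81

Prim's algorithm from W:
Step 1: cheapest edge leaving the tree is S—W (11); add S.
Step 2: cheapest edge leaving the tree is P—S (1); add P.
Step 3: cheapest edge leaving the tree is P—T (11); add T.
Step 4: cheapest edge leaving the tree is R—S (16); add R.
Step 5: cheapest edge leaving the tree is R—U (12); add U.
Step 6: cheapest edge leaving the tree is Q—R (14); add Q.
Step 7: cheapest edge leaving the tree is W—X (16); add X.
MST edges: S—W, P—S, P—T, R—S, R—U, Q—R, W—X; total weight 11+1+11+16+12+14+16 = 81.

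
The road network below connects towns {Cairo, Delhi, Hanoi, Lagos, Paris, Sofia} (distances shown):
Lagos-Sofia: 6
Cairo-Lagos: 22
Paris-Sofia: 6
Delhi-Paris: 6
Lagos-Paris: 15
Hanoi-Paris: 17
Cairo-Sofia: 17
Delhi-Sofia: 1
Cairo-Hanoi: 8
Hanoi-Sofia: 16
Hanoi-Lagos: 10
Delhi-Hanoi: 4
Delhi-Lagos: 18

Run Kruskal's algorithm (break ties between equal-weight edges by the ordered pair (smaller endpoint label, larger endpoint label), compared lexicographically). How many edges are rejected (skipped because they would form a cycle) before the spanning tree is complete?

1

Sort edges by weight, then run Kruskal:
Delhi-Sofia (1): add. Components now {Cairo} {Lagos} {Paris} {Delhi,Sofia} {Hanoi}
Delhi-Hanoi (4): add. Components now {Cairo} {Lagos} {Paris} {Delhi,Hanoi,Sofia}
Delhi-Paris (6): add. Components now {Cairo} {Lagos} {Delhi,Hanoi,Paris,Sofia}
Lagos-Sofia (6): add. Components now {Cairo} {Delhi,Hanoi,Lagos,Paris,Sofia}
Paris-Sofia (6): skip — Paris and Sofia already connected.
Cairo-Hanoi (8): add. Components now {Cairo,Delhi,Hanoi,Lagos,Paris,Sofia}
Edges rejected before the tree was complete: 1.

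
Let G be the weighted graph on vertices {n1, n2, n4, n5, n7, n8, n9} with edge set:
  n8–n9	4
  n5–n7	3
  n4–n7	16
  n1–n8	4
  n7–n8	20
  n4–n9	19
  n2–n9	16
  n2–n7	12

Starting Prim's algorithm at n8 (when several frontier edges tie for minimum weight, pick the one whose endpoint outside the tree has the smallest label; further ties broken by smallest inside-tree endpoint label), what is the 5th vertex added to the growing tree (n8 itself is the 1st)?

n7

Prim, starting at n8.
Step 1: cheapest edge leaving the tree is n1–n8 (4); add n1.
Step 2: cheapest edge leaving the tree is n8–n9 (4); add n9.
Step 3: cheapest edge leaving the tree is n2–n9 (16); add n2.
Step 4: cheapest edge leaving the tree is n2–n7 (12); add n7.
Step 5: cheapest edge leaving the tree is n5–n7 (3); add n5.
Step 6: cheapest edge leaving the tree is n4–n7 (16); add n4.
Vertex order: n8, n1, n9, n2, n7, n5, n4. The 5th vertex is n7.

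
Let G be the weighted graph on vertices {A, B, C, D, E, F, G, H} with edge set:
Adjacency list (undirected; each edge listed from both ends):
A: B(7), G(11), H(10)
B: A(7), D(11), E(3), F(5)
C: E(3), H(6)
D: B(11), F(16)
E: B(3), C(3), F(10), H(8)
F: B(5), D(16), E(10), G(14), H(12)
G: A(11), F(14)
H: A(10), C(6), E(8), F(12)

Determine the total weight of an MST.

46

Kruskal: consider edges lightest-first.
B—E (3): add — endpoints in different components.
C—E (3): add — endpoints in different components.
B—F (5): add — endpoints in different components.
C—H (6): add — endpoints in different components.
A—B (7): add — endpoints in different components.
E—H (8): skip — E and H already connected.
A—H (10): skip — A and H already connected.
E—F (10): skip — E and F already connected.
A—G (11): add — endpoints in different components.
B—D (11): add — endpoints in different components.
MST edges: B—E, C—E, B—F, C—H, A—B, A—G, B—D; total weight 3+3+5+6+7+11+11 = 46.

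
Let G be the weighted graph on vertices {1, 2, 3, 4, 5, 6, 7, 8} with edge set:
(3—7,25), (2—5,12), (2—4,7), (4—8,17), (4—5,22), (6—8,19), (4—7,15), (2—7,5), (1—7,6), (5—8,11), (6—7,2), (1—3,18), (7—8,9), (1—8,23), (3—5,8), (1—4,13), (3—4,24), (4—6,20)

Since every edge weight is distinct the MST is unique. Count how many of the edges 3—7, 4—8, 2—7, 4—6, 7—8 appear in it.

2

Kruskal's algorithm — process edges by increasing weight (ties by edge label):
6—7 (2): add — endpoints in different components.
2—7 (5): add — endpoints in different components.
1—7 (6): add — endpoints in different components.
2—4 (7): add — endpoints in different components.
3—5 (8): add — endpoints in different components.
7—8 (9): add — endpoints in different components.
5—8 (11): add — endpoints in different components.
MST edge set: {6—7, 2—7, 1—7, 2—4, 3—5, 7—8, 5—8}.
Of the listed edges, {2—7, 7—8} are in the MST → 2.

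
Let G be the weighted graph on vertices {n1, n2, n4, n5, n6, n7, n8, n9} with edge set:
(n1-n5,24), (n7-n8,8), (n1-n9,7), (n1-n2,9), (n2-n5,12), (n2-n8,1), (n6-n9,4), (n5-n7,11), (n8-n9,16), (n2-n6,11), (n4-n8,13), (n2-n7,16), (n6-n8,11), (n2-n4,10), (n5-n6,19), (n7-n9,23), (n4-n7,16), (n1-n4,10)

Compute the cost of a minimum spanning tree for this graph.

50

Prim's algorithm from n8:
Step 1: cheapest edge leaving the tree is n2-n8 (1); add n2.
Step 2: cheapest edge leaving the tree is n7-n8 (8); add n7.
Step 3: cheapest edge leaving the tree is n1-n2 (9); add n1.
Step 4: cheapest edge leaving the tree is n1-n9 (7); add n9.
Step 5: cheapest edge leaving the tree is n6-n9 (4); add n6.
Step 6: cheapest edge leaving the tree is n1-n4 (10); add n4.
Step 7: cheapest edge leaving the tree is n5-n7 (11); add n5.
MST edges: n2-n8, n7-n8, n1-n2, n1-n9, n6-n9, n1-n4, n5-n7; total weight 1+8+9+7+4+10+11 = 50.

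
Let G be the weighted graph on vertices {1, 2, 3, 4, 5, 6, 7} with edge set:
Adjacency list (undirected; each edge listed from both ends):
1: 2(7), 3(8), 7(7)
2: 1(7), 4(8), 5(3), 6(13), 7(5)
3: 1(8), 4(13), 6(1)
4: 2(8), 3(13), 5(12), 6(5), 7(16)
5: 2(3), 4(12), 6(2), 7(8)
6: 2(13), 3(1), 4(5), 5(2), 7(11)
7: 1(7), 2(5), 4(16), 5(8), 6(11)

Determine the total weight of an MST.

23

Sort edges by weight, then run Kruskal:
3–6 (1): add — endpoints in different components.
5–6 (2): add — endpoints in different components.
2–5 (3): add — endpoints in different components.
2–7 (5): add — endpoints in different components.
4–6 (5): add — endpoints in different components.
1–2 (7): add — endpoints in different components.
MST edges: 3–6, 5–6, 2–5, 2–7, 4–6, 1–2; total weight 1+2+3+5+5+7 = 23.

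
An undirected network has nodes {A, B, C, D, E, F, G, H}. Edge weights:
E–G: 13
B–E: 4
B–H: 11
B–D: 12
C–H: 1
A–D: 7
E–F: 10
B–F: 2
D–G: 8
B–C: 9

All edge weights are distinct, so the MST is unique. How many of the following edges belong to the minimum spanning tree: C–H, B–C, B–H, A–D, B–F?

Sort edges by weight, then run Kruskal:
C–H (1): add — endpoints in different components.
B–F (2): add — endpoints in different components.
B–E (4): add — endpoints in different components.
A–D (7): add — endpoints in different components.
D–G (8): add — endpoints in different components.
B–C (9): add — endpoints in different components.
E–F (10): skip — E and F already connected.
B–H (11): skip — B and H already connected.
B–D (12): add — endpoints in different components.
MST edge set: {C–H, B–F, B–E, A–D, D–G, B–C, B–D}.
Of the listed edges, {C–H, B–C, A–D, B–F} are in the MST → 4.

4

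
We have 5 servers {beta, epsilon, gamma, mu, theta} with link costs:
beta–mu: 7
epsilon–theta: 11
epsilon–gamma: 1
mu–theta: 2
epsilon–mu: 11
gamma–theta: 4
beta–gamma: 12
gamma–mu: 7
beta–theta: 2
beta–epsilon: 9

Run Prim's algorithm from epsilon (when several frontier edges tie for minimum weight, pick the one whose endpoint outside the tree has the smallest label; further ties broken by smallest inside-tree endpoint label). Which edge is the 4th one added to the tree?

Grow the tree from epsilon using Prim:
Step 1: cheapest edge leaving the tree is epsilon–gamma (1); add gamma.
Step 2: cheapest edge leaving the tree is gamma–theta (4); add theta.
Step 3: cheapest edge leaving the tree is beta–theta (2); add beta.
Step 4: cheapest edge leaving the tree is mu–theta (2); add mu.
The 4th edge added is mu–theta.

mu-theta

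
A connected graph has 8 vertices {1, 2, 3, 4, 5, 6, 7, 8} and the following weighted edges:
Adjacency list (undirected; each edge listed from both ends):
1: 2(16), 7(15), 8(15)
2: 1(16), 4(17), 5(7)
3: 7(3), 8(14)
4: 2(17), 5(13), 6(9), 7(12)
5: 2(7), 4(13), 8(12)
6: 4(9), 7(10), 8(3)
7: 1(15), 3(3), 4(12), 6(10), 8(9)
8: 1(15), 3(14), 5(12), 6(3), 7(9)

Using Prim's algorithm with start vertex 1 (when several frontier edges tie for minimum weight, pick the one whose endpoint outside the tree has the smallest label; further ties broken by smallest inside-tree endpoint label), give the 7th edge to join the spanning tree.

Prim, starting at 1.
Step 1: frontier [1 7 15, 1 8 15, 1 2 16] → take 1 7 (15); add 7.
Step 2: frontier [1 8 15, 1 2 16, 3 7 3, 7 8 9, 6 7 10, 4 7 12] → take 3 7 (3); add 3.
Step 3: frontier [1 8 15, 1 2 16, 3 8 14, 7 8 9, 6 7 10, 4 7 12] → take 7 8 (9); add 8.
Step 4: frontier [1 2 16, 6 7 10, 4 7 12, 6 8 3, 5 8 12] → take 6 8 (3); add 6.
Step 5: frontier [1 2 16, 4 6 9, 4 7 12, 5 8 12] → take 4 6 (9); add 4.
Step 6: frontier [1 2 16, 4 5 13, 2 4 17, 5 8 12] → take 5 8 (12); add 5.
Step 7: frontier [1 2 16, 2 4 17, 2 5 7] → take 2 5 (7); add 2.
The 7th edge added is 2 5.

2-5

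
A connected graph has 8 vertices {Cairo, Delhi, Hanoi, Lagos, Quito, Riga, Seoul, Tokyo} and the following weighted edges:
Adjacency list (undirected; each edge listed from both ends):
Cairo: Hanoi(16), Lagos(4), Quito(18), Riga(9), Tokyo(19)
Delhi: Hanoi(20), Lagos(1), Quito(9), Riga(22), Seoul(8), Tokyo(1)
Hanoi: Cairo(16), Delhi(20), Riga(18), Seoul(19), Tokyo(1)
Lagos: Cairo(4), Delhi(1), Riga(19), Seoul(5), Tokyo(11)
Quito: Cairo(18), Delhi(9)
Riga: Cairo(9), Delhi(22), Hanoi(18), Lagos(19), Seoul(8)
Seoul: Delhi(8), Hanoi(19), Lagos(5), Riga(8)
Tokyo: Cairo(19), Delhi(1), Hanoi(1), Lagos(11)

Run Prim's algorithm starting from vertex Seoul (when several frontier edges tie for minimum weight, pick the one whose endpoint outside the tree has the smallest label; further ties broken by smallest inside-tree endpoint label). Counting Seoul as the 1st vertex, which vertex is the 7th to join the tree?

Grow the tree from Seoul using Prim:
Step 1: cheapest edge leaving the tree is Lagos-Seoul (5); add Lagos.
Step 2: cheapest edge leaving the tree is Delhi-Lagos (1); add Delhi.
Step 3: cheapest edge leaving the tree is Delhi-Tokyo (1); add Tokyo.
Step 4: cheapest edge leaving the tree is Hanoi-Tokyo (1); add Hanoi.
Step 5: cheapest edge leaving the tree is Cairo-Lagos (4); add Cairo.
Step 6: cheapest edge leaving the tree is Riga-Seoul (8); add Riga.
Step 7: cheapest edge leaving the tree is Delhi-Quito (9); add Quito.
Vertex order: Seoul, Lagos, Delhi, Tokyo, Hanoi, Cairo, Riga, Quito. The 7th vertex is Riga.

Riga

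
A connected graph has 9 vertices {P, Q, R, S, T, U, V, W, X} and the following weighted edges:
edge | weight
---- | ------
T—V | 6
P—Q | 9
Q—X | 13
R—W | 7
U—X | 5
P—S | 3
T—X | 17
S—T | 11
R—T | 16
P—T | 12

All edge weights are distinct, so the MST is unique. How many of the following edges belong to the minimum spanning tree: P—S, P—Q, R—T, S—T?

Sort edges by weight, then run Kruskal:
P—S (3): add — endpoints in different components.
U—X (5): add — endpoints in different components.
T—V (6): add — endpoints in different components.
R—W (7): add — endpoints in different components.
P—Q (9): add — endpoints in different components.
S—T (11): add — endpoints in different components.
P—T (12): skip — T and P already connected.
Q—X (13): add — endpoints in different components.
R—T (16): add — endpoints in different components.
MST edge set: {P—S, U—X, T—V, R—W, P—Q, S—T, Q—X, R—T}.
Of the listed edges, {P—S, P—Q, R—T, S—T} are in the MST → 4.

4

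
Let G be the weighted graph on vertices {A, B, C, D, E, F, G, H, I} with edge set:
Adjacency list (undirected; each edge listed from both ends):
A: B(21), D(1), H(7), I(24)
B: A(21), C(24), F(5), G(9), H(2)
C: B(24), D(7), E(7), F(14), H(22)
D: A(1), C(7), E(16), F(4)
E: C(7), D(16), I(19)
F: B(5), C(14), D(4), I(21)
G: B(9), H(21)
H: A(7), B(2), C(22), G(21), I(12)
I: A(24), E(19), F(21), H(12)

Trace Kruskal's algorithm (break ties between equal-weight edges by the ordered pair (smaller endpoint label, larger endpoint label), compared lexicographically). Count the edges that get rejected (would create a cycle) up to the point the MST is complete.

1

Kruskal's algorithm — process edges by increasing weight (ties by edge label):
A–D (1): add — endpoints in different components.
B–H (2): add — endpoints in different components.
D–F (4): add — endpoints in different components.
B–F (5): add — endpoints in different components.
A–H (7): skip — A and H already connected.
C–D (7): add — endpoints in different components.
C–E (7): add — endpoints in different components.
B–G (9): add — endpoints in different components.
H–I (12): add — endpoints in different components.
Edges rejected before the tree was complete: 1.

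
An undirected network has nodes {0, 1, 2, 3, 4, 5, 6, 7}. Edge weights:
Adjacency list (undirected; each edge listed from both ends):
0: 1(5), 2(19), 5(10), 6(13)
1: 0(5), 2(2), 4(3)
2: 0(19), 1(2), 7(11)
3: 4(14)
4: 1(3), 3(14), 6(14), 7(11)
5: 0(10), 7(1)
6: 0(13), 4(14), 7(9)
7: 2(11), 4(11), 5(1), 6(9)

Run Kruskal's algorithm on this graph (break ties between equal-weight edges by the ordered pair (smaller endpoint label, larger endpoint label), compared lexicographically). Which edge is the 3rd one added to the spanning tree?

Kruskal's algorithm — process edges by increasing weight (ties by edge label):
5–7 (1): add — endpoints in different components.
1–2 (2): add — endpoints in different components.
1–4 (3): add — endpoints in different components.
0–1 (5): add — endpoints in different components.
6–7 (9): add — endpoints in different components.
0–5 (10): add — endpoints in different components.
2–7 (11): skip — 2 and 7 already connected.
4–7 (11): skip — 4 and 7 already connected.
0–6 (13): skip — 0 and 6 already connected.
3–4 (14): add — endpoints in different components.
The 3rd edge added is 1–4.

1-4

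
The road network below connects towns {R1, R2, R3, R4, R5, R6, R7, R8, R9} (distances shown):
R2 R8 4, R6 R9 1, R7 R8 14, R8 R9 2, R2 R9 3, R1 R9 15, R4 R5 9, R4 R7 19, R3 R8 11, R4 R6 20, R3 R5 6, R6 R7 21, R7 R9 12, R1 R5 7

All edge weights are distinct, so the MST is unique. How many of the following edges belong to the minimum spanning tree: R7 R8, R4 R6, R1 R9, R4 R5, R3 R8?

2

Kruskal's algorithm — process edges by increasing weight (ties by edge label):
R6 R9 (1): add — endpoints in different components.
R8 R9 (2): add — endpoints in different components.
R2 R9 (3): add — endpoints in different components.
R2 R8 (4): skip — R8 and R2 already connected.
R3 R5 (6): add — endpoints in different components.
R1 R5 (7): add — endpoints in different components.
R4 R5 (9): add — endpoints in different components.
R3 R8 (11): add — endpoints in different components.
R7 R9 (12): add — endpoints in different components.
MST edge set: {R6 R9, R8 R9, R2 R9, R3 R5, R1 R5, R4 R5, R3 R8, R7 R9}.
Of the listed edges, {R4 R5, R3 R8} are in the MST → 2.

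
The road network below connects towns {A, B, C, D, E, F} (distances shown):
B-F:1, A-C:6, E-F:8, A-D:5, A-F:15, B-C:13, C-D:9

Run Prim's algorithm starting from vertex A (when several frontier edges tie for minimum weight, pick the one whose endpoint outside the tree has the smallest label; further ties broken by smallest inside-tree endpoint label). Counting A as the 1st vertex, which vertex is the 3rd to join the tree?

C

Grow the tree from A using Prim:
Step 1: cheapest edge leaving the tree is A-D (5); add D.
Step 2: cheapest edge leaving the tree is A-C (6); add C.
Step 3: cheapest edge leaving the tree is B-C (13); add B.
Step 4: cheapest edge leaving the tree is B-F (1); add F.
Step 5: cheapest edge leaving the tree is E-F (8); add E.
Vertex order: A, D, C, B, F, E. The 3rd vertex is C.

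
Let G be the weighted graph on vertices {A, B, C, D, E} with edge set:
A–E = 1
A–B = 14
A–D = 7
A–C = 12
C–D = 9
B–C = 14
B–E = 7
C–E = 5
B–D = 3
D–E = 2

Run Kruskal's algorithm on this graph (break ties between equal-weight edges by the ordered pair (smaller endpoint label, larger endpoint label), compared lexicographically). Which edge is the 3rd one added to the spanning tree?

Kruskal's algorithm — process edges by increasing weight (ties by edge label):
A–E (1): add. Components now {A,E} {B} {C} {D}
D–E (2): add. Components now {A,D,E} {B} {C}
B–D (3): add. Components now {A,B,D,E} {C}
C–E (5): add. Components now {A,B,C,D,E}
The 3rd edge added is B–D.

B-D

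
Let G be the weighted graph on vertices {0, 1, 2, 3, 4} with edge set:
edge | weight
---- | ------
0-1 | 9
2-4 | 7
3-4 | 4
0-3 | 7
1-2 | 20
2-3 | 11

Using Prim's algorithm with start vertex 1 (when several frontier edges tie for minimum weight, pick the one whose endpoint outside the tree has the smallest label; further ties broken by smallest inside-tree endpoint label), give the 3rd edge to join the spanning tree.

Prim, starting at 1.
Step 1: cheapest edge leaving the tree is 0-1 (9); add 0.
Step 2: cheapest edge leaving the tree is 0-3 (7); add 3.
Step 3: cheapest edge leaving the tree is 3-4 (4); add 4.
Step 4: cheapest edge leaving the tree is 2-4 (7); add 2.
The 3rd edge added is 3-4.

3-4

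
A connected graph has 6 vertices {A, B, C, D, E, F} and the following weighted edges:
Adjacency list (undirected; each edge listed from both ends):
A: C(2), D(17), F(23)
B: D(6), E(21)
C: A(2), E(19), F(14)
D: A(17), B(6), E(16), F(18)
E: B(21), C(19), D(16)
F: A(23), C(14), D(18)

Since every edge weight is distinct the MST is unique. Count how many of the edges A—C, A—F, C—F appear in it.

Kruskal: consider edges lightest-first.
A—C (2): add. Components now {A,C} {B} {D} {E} {F}
B—D (6): add. Components now {A,C} {B,D} {E} {F}
C—F (14): add. Components now {A,C,F} {B,D} {E}
D—E (16): add. Components now {A,C,F} {B,D,E}
A—D (17): add. Components now {A,B,C,D,E,F}
MST edge set: {A—C, B—D, C—F, D—E, A—D}.
Of the listed edges, {A—C, C—F} are in the MST → 2.

2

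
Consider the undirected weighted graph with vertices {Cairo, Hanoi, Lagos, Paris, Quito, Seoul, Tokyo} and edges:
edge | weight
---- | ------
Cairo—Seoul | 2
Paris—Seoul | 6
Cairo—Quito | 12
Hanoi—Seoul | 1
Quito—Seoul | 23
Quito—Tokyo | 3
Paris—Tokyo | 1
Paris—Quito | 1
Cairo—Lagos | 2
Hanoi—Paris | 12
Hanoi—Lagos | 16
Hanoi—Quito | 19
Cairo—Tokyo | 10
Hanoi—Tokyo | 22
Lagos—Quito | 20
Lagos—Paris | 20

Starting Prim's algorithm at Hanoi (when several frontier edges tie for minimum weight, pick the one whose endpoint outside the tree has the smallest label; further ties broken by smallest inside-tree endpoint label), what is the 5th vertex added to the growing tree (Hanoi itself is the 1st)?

Paris

Grow the tree from Hanoi using Prim:
Step 1: cheapest edge leaving the tree is Hanoi—Seoul (1); add Seoul.
Step 2: cheapest edge leaving the tree is Cairo—Seoul (2); add Cairo.
Step 3: cheapest edge leaving the tree is Cairo—Lagos (2); add Lagos.
Step 4: cheapest edge leaving the tree is Paris—Seoul (6); add Paris.
Step 5: cheapest edge leaving the tree is Paris—Quito (1); add Quito.
Step 6: cheapest edge leaving the tree is Paris—Tokyo (1); add Tokyo.
Vertex order: Hanoi, Seoul, Cairo, Lagos, Paris, Quito, Tokyo. The 5th vertex is Paris.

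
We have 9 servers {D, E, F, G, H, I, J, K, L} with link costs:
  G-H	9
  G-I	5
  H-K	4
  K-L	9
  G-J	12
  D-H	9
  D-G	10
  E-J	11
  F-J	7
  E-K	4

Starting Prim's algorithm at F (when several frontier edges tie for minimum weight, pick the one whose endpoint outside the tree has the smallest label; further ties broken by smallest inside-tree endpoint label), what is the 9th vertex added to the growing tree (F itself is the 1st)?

L

Prim's algorithm from F:
Step 1: frontier [F-J 7] → take F-J (7); add J.
Step 2: frontier [E-J 11, G-J 12] → take E-J (11); add E.
Step 3: frontier [E-K 4, G-J 12] → take E-K (4); add K.
Step 4: frontier [G-J 12, H-K 4, K-L 9] → take H-K (4); add H.
Step 5: frontier [D-H 9, G-H 9, G-J 12, K-L 9] → take D-H (9); add D.
Step 6: frontier [D-G 10, G-H 9, G-J 12, K-L 9] → take G-H (9); add G.
Step 7: frontier [G-I 5, K-L 9] → take G-I (5); add I.
Step 8: frontier [K-L 9] → take K-L (9); add L.
Vertex order: F, J, E, K, H, D, G, I, L. The 9th vertex is L.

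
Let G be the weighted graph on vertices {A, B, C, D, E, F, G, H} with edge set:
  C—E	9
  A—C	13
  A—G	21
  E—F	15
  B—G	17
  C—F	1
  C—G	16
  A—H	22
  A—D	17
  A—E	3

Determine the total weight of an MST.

Sort edges by weight, then run Kruskal:
C—F (1): add — endpoints in different components.
A—E (3): add — endpoints in different components.
C—E (9): add — endpoints in different components.
A—C (13): skip — A and C already connected.
E—F (15): skip — E and F already connected.
C—G (16): add — endpoints in different components.
A—D (17): add — endpoints in different components.
B—G (17): add — endpoints in different components.
A—G (21): skip — A and G already connected.
A—H (22): add — endpoints in different components.
MST edges: C—F, A—E, C—E, C—G, A—D, B—G, A—H; total weight 1+3+9+16+17+17+22 = 85.

85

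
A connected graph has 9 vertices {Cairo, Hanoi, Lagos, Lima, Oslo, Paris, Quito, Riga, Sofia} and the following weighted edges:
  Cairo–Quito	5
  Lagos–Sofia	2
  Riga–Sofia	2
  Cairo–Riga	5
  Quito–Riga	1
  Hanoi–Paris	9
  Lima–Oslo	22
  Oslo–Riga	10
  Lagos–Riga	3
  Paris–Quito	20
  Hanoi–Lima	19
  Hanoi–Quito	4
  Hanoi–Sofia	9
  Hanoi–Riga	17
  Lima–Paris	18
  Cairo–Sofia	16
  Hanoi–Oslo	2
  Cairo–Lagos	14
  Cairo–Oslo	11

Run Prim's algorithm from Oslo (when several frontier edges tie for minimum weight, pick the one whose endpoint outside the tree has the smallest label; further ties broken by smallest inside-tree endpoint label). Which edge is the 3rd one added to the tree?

Quito-Riga

Prim, starting at Oslo.
Step 1: cheapest edge leaving the tree is Hanoi–Oslo (2); add Hanoi.
Step 2: cheapest edge leaving the tree is Hanoi–Quito (4); add Quito.
Step 3: cheapest edge leaving the tree is Quito–Riga (1); add Riga.
Step 4: cheapest edge leaving the tree is Riga–Sofia (2); add Sofia.
Step 5: cheapest edge leaving the tree is Lagos–Sofia (2); add Lagos.
Step 6: cheapest edge leaving the tree is Cairo–Quito (5); add Cairo.
Step 7: cheapest edge leaving the tree is Hanoi–Paris (9); add Paris.
Step 8: cheapest edge leaving the tree is Lima–Paris (18); add Lima.
The 3rd edge added is Quito–Riga.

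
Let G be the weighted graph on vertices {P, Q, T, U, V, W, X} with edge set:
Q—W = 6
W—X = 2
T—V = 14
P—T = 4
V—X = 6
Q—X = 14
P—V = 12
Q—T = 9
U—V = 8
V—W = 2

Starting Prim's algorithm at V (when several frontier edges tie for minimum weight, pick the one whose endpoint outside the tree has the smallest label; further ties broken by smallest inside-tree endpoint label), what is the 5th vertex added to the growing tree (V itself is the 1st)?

U

Prim, starting at V.
Step 1: cheapest edge leaving the tree is V—W (2); add W.
Step 2: cheapest edge leaving the tree is W—X (2); add X.
Step 3: cheapest edge leaving the tree is Q—W (6); add Q.
Step 4: cheapest edge leaving the tree is U—V (8); add U.
Step 5: cheapest edge leaving the tree is Q—T (9); add T.
Step 6: cheapest edge leaving the tree is P—T (4); add P.
Vertex order: V, W, X, Q, U, T, P. The 5th vertex is U.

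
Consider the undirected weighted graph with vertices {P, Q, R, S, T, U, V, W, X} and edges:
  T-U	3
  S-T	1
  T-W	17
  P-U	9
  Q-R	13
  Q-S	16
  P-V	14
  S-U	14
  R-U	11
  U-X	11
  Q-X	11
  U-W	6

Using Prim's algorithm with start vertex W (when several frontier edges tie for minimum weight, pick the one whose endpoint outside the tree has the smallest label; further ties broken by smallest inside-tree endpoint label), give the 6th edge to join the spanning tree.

U-X

Prim's algorithm from W:
Step 1: cheapest edge leaving the tree is U-W (6); add U.
Step 2: cheapest edge leaving the tree is T-U (3); add T.
Step 3: cheapest edge leaving the tree is S-T (1); add S.
Step 4: cheapest edge leaving the tree is P-U (9); add P.
Step 5: cheapest edge leaving the tree is R-U (11); add R.
Step 6: cheapest edge leaving the tree is U-X (11); add X.
Step 7: cheapest edge leaving the tree is Q-X (11); add Q.
Step 8: cheapest edge leaving the tree is P-V (14); add V.
The 6th edge added is U-X.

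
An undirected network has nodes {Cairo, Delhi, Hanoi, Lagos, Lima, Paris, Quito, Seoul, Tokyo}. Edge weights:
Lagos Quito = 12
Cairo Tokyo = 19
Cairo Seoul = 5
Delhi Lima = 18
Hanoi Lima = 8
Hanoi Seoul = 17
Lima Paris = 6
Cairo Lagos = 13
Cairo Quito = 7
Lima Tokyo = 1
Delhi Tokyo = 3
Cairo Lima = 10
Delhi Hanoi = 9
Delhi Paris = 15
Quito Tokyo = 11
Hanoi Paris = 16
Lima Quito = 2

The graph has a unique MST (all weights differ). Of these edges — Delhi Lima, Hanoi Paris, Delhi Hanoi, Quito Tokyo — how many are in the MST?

0

Kruskal's algorithm — process edges by increasing weight (ties by edge label):
Lima Tokyo (1): add — endpoints in different components.
Lima Quito (2): add — endpoints in different components.
Delhi Tokyo (3): add — endpoints in different components.
Cairo Seoul (5): add — endpoints in different components.
Lima Paris (6): add — endpoints in different components.
Cairo Quito (7): add — endpoints in different components.
Hanoi Lima (8): add — endpoints in different components.
Delhi Hanoi (9): skip — Delhi and Hanoi already connected.
Cairo Lima (10): skip — Cairo and Lima already connected.
Quito Tokyo (11): skip — Tokyo and Quito already connected.
Lagos Quito (12): add — endpoints in different components.
MST edge set: {Lima Tokyo, Lima Quito, Delhi Tokyo, Cairo Seoul, Lima Paris, Cairo Quito, Hanoi Lima, Lagos Quito}.
Of the listed edges, {} are in the MST → 0.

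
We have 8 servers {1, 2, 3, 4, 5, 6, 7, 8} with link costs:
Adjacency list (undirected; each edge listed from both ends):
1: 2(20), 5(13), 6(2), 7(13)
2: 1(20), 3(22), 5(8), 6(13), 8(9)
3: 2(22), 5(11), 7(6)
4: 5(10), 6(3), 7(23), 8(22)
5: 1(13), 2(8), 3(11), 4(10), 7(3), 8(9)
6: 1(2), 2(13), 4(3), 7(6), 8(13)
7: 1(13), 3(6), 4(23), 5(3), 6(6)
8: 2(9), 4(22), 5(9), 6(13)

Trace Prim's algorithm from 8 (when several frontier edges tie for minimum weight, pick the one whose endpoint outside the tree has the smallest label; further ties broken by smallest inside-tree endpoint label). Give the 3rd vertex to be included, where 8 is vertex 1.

5

Prim's algorithm from 8:
Step 1: cheapest edge leaving the tree is 2 8 (9); add 2.
Step 2: cheapest edge leaving the tree is 2 5 (8); add 5.
Step 3: cheapest edge leaving the tree is 5 7 (3); add 7.
Step 4: cheapest edge leaving the tree is 3 7 (6); add 3.
Step 5: cheapest edge leaving the tree is 6 7 (6); add 6.
Step 6: cheapest edge leaving the tree is 1 6 (2); add 1.
Step 7: cheapest edge leaving the tree is 4 6 (3); add 4.
Vertex order: 8, 2, 5, 7, 3, 6, 1, 4. The 3rd vertex is 5.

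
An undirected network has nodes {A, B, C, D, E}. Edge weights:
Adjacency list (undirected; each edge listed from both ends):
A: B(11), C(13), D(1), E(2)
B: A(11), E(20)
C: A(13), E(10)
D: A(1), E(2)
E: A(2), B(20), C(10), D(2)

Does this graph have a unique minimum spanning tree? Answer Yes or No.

Kruskal: consider edges lightest-first.
A D (1): add. Components now {A,D} {B} {C} {E}
A E (2): add. Components now {A,D,E} {B} {C}
D E (2): skip — D and E already connected.
C E (10): add. Components now {A,C,D,E} {B}
A B (11): add. Components now {A,B,C,D,E}
Non-tree edge D E has weight 2, equal to the heaviest edge on its tree cycle — swapping gives another MST of the same weight. Not unique.

No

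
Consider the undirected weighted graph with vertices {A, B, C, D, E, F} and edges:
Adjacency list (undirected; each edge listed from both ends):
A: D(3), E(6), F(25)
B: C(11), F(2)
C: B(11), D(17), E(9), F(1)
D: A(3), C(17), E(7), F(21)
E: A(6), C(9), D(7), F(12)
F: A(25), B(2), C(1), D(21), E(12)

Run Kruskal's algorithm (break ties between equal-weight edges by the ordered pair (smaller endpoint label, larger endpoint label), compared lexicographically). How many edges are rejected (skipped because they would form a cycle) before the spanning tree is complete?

1

Kruskal: consider edges lightest-first.
C–F (1): add — endpoints in different components.
B–F (2): add — endpoints in different components.
A–D (3): add — endpoints in different components.
A–E (6): add — endpoints in different components.
D–E (7): skip — D and E already connected.
C–E (9): add — endpoints in different components.
Edges rejected before the tree was complete: 1.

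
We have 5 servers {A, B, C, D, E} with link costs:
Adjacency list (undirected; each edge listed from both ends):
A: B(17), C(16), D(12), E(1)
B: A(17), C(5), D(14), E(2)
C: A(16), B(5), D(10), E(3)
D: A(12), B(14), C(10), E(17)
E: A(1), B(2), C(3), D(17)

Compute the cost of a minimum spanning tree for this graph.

16

Prim, starting at E.
Step 1: cheapest edge leaving the tree is A-E (1); add A.
Step 2: cheapest edge leaving the tree is B-E (2); add B.
Step 3: cheapest edge leaving the tree is C-E (3); add C.
Step 4: cheapest edge leaving the tree is C-D (10); add D.
MST edges: A-E, B-E, C-E, C-D; total weight 1+2+3+10 = 16.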